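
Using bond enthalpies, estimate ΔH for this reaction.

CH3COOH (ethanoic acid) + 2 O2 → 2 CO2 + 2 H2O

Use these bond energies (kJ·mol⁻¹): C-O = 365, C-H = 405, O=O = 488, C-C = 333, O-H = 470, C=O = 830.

Bonds broken (reactants):
  C-C: 1 × 333 = 333
  C-H: 3 × 405 = 1215
  C-O: 1 × 365 = 365
  C=O: 1 × 830 = 830
  O-H: 1 × 470 = 470
  O=O: 2 × 488 = 976
  Σ(broken) = 4189 kJ
Bonds formed (products):
  C=O: 4 × 830 = 3320
  O-H: 4 × 470 = 1880
  Σ(formed) = 5200 kJ
ΔH = Σ(broken) − Σ(formed) = 4189 − 5200 = −1011 kJ

ΔH ≈ −1011 kJ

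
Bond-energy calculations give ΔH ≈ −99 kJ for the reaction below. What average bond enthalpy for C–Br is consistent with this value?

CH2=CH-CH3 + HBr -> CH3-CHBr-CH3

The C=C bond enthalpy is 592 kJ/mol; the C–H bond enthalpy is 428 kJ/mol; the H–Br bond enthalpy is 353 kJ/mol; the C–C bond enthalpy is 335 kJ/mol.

D(C–Br) ≈ 281 kJ/mol

Let D be the C–Br bond energy.
Σ(broken) = 1×335 + 6×428 + 1×592 + 1×353 = 3848
Σ(formed) = 1×D + 2×335 + 7×428 = 3666 + D
ΔH = Σ(broken) − Σ(formed) = (3848) − (3666 + D) = +182 − D
Setting this equal to −99 kJ gives D = 281 kJ/mol.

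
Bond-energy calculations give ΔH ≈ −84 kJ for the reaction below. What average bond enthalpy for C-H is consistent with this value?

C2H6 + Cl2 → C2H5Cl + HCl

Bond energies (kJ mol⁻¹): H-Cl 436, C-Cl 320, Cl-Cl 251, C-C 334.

D(C-H) ≈ 421 kJ/mol

Let D be the C-H bond energy.
Σ(broken) = 1×334 + 6×D + 1×251 = 585 + 6D
Σ(formed) = 1×334 + 1×320 + 5×D + 1×436 = 1090 + 5D
ΔH = Σ(broken) − Σ(formed) = (585 + 6D) − (1090 + 5D) = −505 + D
Setting this equal to −84 kJ gives D = 421 kJ/mol.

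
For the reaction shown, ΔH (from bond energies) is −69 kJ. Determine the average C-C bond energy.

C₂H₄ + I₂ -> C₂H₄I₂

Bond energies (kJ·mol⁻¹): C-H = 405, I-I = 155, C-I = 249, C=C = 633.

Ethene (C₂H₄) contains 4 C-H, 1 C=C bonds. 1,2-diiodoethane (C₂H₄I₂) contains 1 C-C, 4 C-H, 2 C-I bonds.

Let D be the C-C bond energy.
Σ(broken) = 4×405 + 1×633 + 1×155 = 2408
Σ(formed) = 1×D + 4×405 + 2×249 = 2118 + D
ΔH = Σ(broken) − Σ(formed) = (2408) − (2118 + D) = +290 − D
Setting this equal to −69 kJ gives D = 359 kJ/mol.

D(C-C) ≈ 359 kJ/mol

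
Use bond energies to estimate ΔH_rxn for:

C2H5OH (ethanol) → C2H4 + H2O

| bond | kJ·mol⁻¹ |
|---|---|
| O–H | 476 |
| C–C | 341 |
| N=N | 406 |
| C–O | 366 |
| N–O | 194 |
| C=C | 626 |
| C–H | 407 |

ΔH ≈ +12 kJ

Bonds broken (reactants):
  C–C: 1 × 341 = 341
  C–H: 5 × 407 = 2035
  C–O: 1 × 366 = 366
  O–H: 1 × 476 = 476
  Σ(broken) = 3218 kJ
Bonds formed (products):
  C–H: 4 × 407 = 1628
  C=C: 1 × 626 = 626
  O–H: 2 × 476 = 952
  Σ(formed) = 3206 kJ
ΔH = Σ(broken) − Σ(formed) = 3218 − 3206 = +12 kJ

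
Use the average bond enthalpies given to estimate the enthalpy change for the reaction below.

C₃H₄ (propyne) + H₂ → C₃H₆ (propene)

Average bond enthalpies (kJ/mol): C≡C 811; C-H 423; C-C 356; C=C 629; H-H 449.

Bonds broken (reactants):
  C≡C: 1 × 811 = 811
  C-C: 1 × 356 = 356
  C-H: 4 × 423 = 1692
  H-H: 1 × 449 = 449
  Σ(broken) = 3308 kJ
Bonds formed (products):
  C-C: 1 × 356 = 356
  C-H: 6 × 423 = 2538
  C=C: 1 × 629 = 629
  Σ(formed) = 3523 kJ
ΔH = Σ(broken) − Σ(formed) = 3308 − 3523 = −215 kJ

ΔH ≈ −215 kJ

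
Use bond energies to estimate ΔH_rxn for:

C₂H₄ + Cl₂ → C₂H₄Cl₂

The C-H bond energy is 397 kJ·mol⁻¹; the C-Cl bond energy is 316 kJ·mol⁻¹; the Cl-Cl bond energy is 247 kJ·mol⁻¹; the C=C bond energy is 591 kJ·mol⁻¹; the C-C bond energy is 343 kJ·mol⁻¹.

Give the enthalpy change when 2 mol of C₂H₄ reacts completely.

Bonds broken (reactants):
  C-H: 4 × 397 = 1588
  C=C: 1 × 591 = 591
  Cl-Cl: 1 × 247 = 247
  Σ(broken) = 2426 kJ
Bonds formed (products):
  C-C: 1 × 343 = 343
  C-Cl: 2 × 316 = 632
  C-H: 4 × 397 = 1588
  Σ(formed) = 2563 kJ
ΔH = Σ(broken) − Σ(formed) = 2426 − 2563 = −137 kJ
For 2× the reaction as written: 2 × (−137) = −274 kJ

ΔH = −274 kJ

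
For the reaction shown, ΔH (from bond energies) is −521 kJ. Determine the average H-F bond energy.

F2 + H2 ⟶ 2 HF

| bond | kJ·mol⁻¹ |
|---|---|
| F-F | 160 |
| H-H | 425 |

D(H-F) ≈ 553 kJ/mol

Let D be the H-F bond energy.
Σ(broken) = 1×160 + 1×425 = 585
Σ(formed) = 2×D = 2D
ΔH = Σ(broken) − Σ(formed) = (585) − (2D) = +585 − 2D
Setting this equal to −521 kJ gives 2D = 1106, so D = 553 kJ/mol.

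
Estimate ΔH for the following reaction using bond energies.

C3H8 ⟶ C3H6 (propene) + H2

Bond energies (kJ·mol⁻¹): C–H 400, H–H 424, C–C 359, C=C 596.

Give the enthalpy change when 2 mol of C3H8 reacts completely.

ΔH = +278 kJ

Bonds broken (reactants):
  C–C: 2 × 359 = 718
  C–H: 8 × 400 = 3200
  Σ(broken) = 3918 kJ
Bonds formed (products):
  C–C: 1 × 359 = 359
  C–H: 6 × 400 = 2400
  C=C: 1 × 596 = 596
  H–H: 1 × 424 = 424
  Σ(formed) = 3779 kJ
ΔH = Σ(broken) − Σ(formed) = 3918 − 3779 = +139 kJ
For 2× the reaction as written: 2 × (+139) = +278 kJ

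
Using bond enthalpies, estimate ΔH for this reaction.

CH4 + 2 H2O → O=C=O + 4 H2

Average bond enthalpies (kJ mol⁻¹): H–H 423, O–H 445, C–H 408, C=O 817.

ΔH ≈ +86 kJ

Bonds broken (reactants):
  C–H: 4 × 408 = 1632
  O–H: 4 × 445 = 1780
  Σ(broken) = 3412 kJ
Bonds formed (products):
  C=O: 2 × 817 = 1634
  H–H: 4 × 423 = 1692
  Σ(formed) = 3326 kJ
ΔH = Σ(broken) − Σ(formed) = 3412 − 3326 = +86 kJ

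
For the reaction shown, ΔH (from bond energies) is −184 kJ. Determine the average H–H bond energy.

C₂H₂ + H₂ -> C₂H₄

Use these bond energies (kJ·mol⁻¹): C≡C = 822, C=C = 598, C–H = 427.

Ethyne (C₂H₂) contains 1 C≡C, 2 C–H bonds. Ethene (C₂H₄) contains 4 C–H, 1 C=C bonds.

D(H–H) ≈ 446 kJ/mol

Let D be the H–H bond energy.
Σ(broken) = 1×822 + 2×427 + 1×D = 1676 + D
Σ(formed) = 4×427 + 1×598 = 2306
ΔH = Σ(broken) − Σ(formed) = (1676 + D) − (2306) = −630 + D
Setting this equal to −184 kJ gives D = 446 kJ/mol.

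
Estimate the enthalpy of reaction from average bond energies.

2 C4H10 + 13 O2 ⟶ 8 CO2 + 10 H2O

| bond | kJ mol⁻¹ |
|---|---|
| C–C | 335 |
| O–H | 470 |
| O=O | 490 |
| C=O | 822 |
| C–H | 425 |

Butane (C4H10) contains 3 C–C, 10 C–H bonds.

ΔH ≈ −5672 kJ

Bonds broken (reactants):
  C–C: 6 × 335 = 2010
  C–H: 20 × 425 = 8500
  O=O: 13 × 490 = 6370
  Σ(broken) = 16880 kJ
Bonds formed (products):
  C=O: 16 × 822 = 13152
  O–H: 20 × 470 = 9400
  Σ(formed) = 22552 kJ
ΔH = Σ(broken) − Σ(formed) = 16880 − 22552 = −5672 kJ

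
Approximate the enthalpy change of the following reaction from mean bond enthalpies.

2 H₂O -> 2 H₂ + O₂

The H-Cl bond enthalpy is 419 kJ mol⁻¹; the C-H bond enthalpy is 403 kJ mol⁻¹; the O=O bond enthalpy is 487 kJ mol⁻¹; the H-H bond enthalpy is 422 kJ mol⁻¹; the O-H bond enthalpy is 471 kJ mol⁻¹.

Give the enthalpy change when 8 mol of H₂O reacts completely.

Bonds broken (reactants):
  O-H: 4 × 471 = 1884
  Σ(broken) = 1884 kJ
Bonds formed (products):
  H-H: 2 × 422 = 844
  O=O: 1 × 487 = 487
  Σ(formed) = 1331 kJ
ΔH = Σ(broken) − Σ(formed) = 1884 − 1331 = +553 kJ
For 4× the reaction as written: 4 × (+553) = +2212 kJ

ΔH = +2212 kJ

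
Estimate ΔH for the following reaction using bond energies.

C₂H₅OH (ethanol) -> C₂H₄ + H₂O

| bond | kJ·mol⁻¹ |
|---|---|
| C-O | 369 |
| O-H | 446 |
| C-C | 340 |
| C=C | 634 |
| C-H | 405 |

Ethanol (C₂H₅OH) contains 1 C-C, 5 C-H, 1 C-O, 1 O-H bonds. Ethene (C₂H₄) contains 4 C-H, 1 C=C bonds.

ΔH ≈ +34 kJ

Bonds broken (reactants):
  C-C: 1 × 340 = 340
  C-H: 5 × 405 = 2025
  C-O: 1 × 369 = 369
  O-H: 1 × 446 = 446
  Σ(broken) = 3180 kJ
Bonds formed (products):
  C-H: 4 × 405 = 1620
  C=C: 1 × 634 = 634
  O-H: 2 × 446 = 892
  Σ(formed) = 3146 kJ
ΔH = Σ(broken) − Σ(formed) = 3180 − 3146 = +34 kJ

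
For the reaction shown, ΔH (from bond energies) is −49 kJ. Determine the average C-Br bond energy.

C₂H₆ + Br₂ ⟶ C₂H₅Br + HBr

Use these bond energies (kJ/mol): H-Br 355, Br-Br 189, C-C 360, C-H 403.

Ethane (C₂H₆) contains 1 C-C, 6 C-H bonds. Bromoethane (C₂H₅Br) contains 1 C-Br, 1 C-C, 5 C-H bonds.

Let D be the C-Br bond energy.
Σ(broken) = 1×189 + 1×360 + 6×403 = 2967
Σ(formed) = 1×D + 1×360 + 5×403 + 1×355 = 2730 + D
ΔH = Σ(broken) − Σ(formed) = (2967) − (2730 + D) = +237 − D
Setting this equal to −49 kJ gives D = 286 kJ/mol.

D(C-Br) ≈ 286 kJ/mol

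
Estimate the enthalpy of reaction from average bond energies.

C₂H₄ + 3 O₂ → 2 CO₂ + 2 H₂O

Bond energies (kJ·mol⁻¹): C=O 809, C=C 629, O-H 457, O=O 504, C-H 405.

ΔH ≈ −1303 kJ

Bonds broken (reactants):
  C-H: 4 × 405 = 1620
  C=C: 1 × 629 = 629
  O=O: 3 × 504 = 1512
  Σ(broken) = 3761 kJ
Bonds formed (products):
  C=O: 4 × 809 = 3236
  O-H: 4 × 457 = 1828
  Σ(formed) = 5064 kJ
ΔH = Σ(broken) − Σ(formed) = 3761 − 5064 = −1303 kJ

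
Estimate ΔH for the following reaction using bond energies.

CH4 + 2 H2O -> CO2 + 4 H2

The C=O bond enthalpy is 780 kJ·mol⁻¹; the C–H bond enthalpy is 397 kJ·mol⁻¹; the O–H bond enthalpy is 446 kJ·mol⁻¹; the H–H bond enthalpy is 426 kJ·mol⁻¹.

Bonds broken (reactants):
  C–H: 4 × 397 = 1588
  O–H: 4 × 446 = 1784
  Σ(broken) = 3372 kJ
Bonds formed (products):
  C=O: 2 × 780 = 1560
  H–H: 4 × 426 = 1704
  Σ(formed) = 3264 kJ
ΔH = Σ(broken) − Σ(formed) = 3372 − 3264 = +108 kJ

ΔH ≈ +108 kJ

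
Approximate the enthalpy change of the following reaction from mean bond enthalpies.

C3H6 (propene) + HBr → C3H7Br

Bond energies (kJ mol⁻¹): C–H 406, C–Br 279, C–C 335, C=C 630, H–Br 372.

ΔH ≈ −18 kJ

Bonds broken (reactants):
  C–C: 1 × 335 = 335
  C–H: 6 × 406 = 2436
  C=C: 1 × 630 = 630
  H–Br: 1 × 372 = 372
  Σ(broken) = 3773 kJ
Bonds formed (products):
  C–Br: 1 × 279 = 279
  C–C: 2 × 335 = 670
  C–H: 7 × 406 = 2842
  Σ(formed) = 3791 kJ
ΔH = Σ(broken) − Σ(formed) = 3773 − 3791 = −18 kJ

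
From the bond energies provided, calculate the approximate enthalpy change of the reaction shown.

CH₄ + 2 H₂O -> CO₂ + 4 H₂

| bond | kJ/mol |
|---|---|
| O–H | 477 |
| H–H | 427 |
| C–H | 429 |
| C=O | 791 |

ΔH ≈ +334 kJ

Bonds broken (reactants):
  C–H: 4 × 429 = 1716
  O–H: 4 × 477 = 1908
  Σ(broken) = 3624 kJ
Bonds formed (products):
  C=O: 2 × 791 = 1582
  H–H: 4 × 427 = 1708
  Σ(formed) = 3290 kJ
ΔH = Σ(broken) − Σ(formed) = 3624 − 3290 = +334 kJ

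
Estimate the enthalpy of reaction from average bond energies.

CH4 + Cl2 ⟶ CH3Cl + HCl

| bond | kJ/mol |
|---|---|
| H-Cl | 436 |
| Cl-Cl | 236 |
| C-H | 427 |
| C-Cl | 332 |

Bonds broken (reactants):
  C-H: 4 × 427 = 1708
  Cl-Cl: 1 × 236 = 236
  Σ(broken) = 1944 kJ
Bonds formed (products):
  C-Cl: 1 × 332 = 332
  C-H: 3 × 427 = 1281
  H-Cl: 1 × 436 = 436
  Σ(formed) = 2049 kJ
ΔH = Σ(broken) − Σ(formed) = 1944 − 2049 = −105 kJ

ΔH ≈ −105 kJ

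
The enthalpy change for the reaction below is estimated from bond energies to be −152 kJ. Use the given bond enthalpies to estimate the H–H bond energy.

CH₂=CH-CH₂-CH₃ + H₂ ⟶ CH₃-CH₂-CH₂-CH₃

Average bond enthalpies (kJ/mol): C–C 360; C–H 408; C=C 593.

D(H–H) ≈ 431 kJ/mol

Let D be the H–H bond energy.
Σ(broken) = 2×360 + 8×408 + 1×593 + 1×D = 4577 + D
Σ(formed) = 3×360 + 10×408 = 5160
ΔH = Σ(broken) − Σ(formed) = (4577 + D) − (5160) = −583 + D
Setting this equal to −152 kJ gives D = 431 kJ/mol.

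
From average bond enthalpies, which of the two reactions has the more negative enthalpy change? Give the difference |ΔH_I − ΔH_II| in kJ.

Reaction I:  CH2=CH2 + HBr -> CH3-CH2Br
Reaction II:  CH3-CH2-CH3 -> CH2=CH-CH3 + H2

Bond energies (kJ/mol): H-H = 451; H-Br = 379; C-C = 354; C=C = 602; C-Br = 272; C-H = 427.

Reaction I, by 227 kJ

Reaction I:
  Bonds broken (reactants):
    C-H: 4 × 427 = 1708
    C=C: 1 × 602 = 602
    H-Br: 1 × 379 = 379
    Σ(broken) = 2689 kJ
  Bonds formed (products):
    C-Br: 1 × 272 = 272
    C-C: 1 × 354 = 354
    C-H: 5 × 427 = 2135
    Σ(formed) = 2761 kJ
  ΔH_I = 2689 − 2761 = −72 kJ
Reaction II:
  Bonds broken (reactants):
    C-C: 2 × 354 = 708
    C-H: 8 × 427 = 3416
    Σ(broken) = 4124 kJ
  Bonds formed (products):
    C-C: 1 × 354 = 354
    C-H: 6 × 427 = 2562
    C=C: 1 × 602 = 602
    H-H: 1 × 451 = 451
    Σ(formed) = 3969 kJ
  ΔH_II = 4124 − 3969 = +155 kJ
ΔH_I − ΔH_II = −227 kJ, so reaction I has the more negative ΔH; |ΔH_I − ΔH_II| = 227 kJ.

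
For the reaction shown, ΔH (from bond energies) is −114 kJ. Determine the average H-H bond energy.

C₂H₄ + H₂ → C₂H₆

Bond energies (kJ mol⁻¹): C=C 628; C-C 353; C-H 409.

Let D be the H-H bond energy.
Σ(broken) = 4×409 + 1×628 + 1×D = 2264 + D
Σ(formed) = 1×353 + 6×409 = 2807
ΔH = Σ(broken) − Σ(formed) = (2264 + D) − (2807) = −543 + D
Setting this equal to −114 kJ gives D = 429 kJ/mol.

D(H-H) ≈ 429 kJ/mol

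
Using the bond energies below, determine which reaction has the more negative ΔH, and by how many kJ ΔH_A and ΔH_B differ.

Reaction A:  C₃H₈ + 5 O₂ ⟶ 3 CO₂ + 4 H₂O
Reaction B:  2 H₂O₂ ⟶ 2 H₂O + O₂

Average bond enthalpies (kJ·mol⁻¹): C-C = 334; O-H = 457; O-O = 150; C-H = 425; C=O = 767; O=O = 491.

Reaction A, by 1544 kJ

Reaction A:
  Bonds broken (reactants):
    C-C: 2 × 334 = 668
    C-H: 8 × 425 = 3400
    O=O: 5 × 491 = 2455
    Σ(broken) = 6523 kJ
  Bonds formed (products):
    C=O: 6 × 767 = 4602
    O-H: 8 × 457 = 3656
    Σ(formed) = 8258 kJ
  ΔH_A = 6523 − 8258 = −1735 kJ
Reaction B:
  Bonds broken (reactants):
    O-H: 4 × 457 = 1828
    O-O: 2 × 150 = 300
    Σ(broken) = 2128 kJ
  Bonds formed (products):
    O-H: 4 × 457 = 1828
    O=O: 1 × 491 = 491
    Σ(formed) = 2319 kJ
  ΔH_B = 2128 − 2319 = −191 kJ
ΔH_A − ΔH_B = −1544 kJ, so reaction A has the more negative ΔH; |ΔH_A − ΔH_B| = 1544 kJ.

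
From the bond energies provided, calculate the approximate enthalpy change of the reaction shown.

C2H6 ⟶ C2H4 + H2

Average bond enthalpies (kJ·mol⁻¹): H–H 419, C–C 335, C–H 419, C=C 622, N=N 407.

ΔH ≈ +132 kJ

Bonds broken (reactants):
  C–C: 1 × 335 = 335
  C–H: 6 × 419 = 2514
  Σ(broken) = 2849 kJ
Bonds formed (products):
  C–H: 4 × 419 = 1676
  C=C: 1 × 622 = 622
  H–H: 1 × 419 = 419
  Σ(formed) = 2717 kJ
ΔH = Σ(broken) − Σ(formed) = 2849 − 2717 = +132 kJ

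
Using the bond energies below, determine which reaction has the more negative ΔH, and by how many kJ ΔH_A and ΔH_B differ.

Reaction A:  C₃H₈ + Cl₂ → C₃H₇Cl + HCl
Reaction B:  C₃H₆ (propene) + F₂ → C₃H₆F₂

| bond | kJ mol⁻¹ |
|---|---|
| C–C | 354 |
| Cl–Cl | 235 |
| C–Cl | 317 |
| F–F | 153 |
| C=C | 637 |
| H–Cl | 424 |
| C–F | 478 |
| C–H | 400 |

Reaction B, by 414 kJ

Reaction A:
  Bonds broken (reactants):
    C–C: 2 × 354 = 708
    C–H: 8 × 400 = 3200
    Cl–Cl: 1 × 235 = 235
    Σ(broken) = 4143 kJ
  Bonds formed (products):
    C–C: 2 × 354 = 708
    C–Cl: 1 × 317 = 317
    C–H: 7 × 400 = 2800
    H–Cl: 1 × 424 = 424
    Σ(formed) = 4249 kJ
  ΔH_A = 4143 − 4249 = −106 kJ
Reaction B:
  Bonds broken (reactants):
    C–C: 1 × 354 = 354
    C–H: 6 × 400 = 2400
    C=C: 1 × 637 = 637
    F–F: 1 × 153 = 153
    Σ(broken) = 3544 kJ
  Bonds formed (products):
    C–C: 2 × 354 = 708
    C–F: 2 × 478 = 956
    C–H: 6 × 400 = 2400
    Σ(formed) = 4064 kJ
  ΔH_B = 3544 − 4064 = −520 kJ
ΔH_A − ΔH_B = +414 kJ, so reaction B has the more negative ΔH; |ΔH_A − ΔH_B| = 414 kJ.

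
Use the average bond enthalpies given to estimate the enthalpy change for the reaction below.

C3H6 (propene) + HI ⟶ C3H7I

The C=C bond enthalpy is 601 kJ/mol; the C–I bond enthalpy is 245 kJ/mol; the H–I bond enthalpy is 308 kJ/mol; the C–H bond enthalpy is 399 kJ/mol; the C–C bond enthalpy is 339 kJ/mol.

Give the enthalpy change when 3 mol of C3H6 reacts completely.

Bonds broken (reactants):
  C–C: 1 × 339 = 339
  C–H: 6 × 399 = 2394
  C=C: 1 × 601 = 601
  H–I: 1 × 308 = 308
  Σ(broken) = 3642 kJ
Bonds formed (products):
  C–C: 2 × 339 = 678
  C–H: 7 × 399 = 2793
  C–I: 1 × 245 = 245
  Σ(formed) = 3716 kJ
ΔH = Σ(broken) − Σ(formed) = 3642 − 3716 = −74 kJ
For 3× the reaction as written: 3 × (−74) = −222 kJ

ΔH = −222 kJ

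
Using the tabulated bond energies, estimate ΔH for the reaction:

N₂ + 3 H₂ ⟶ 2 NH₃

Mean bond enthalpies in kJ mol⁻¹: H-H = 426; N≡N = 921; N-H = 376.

ΔH ≈ −57 kJ

Bonds broken (reactants):
  H-H: 3 × 426 = 1278
  N≡N: 1 × 921 = 921
  Σ(broken) = 2199 kJ
Bonds formed (products):
  N-H: 6 × 376 = 2256
  Σ(formed) = 2256 kJ
ΔH = Σ(broken) − Σ(formed) = 2199 − 2256 = −57 kJ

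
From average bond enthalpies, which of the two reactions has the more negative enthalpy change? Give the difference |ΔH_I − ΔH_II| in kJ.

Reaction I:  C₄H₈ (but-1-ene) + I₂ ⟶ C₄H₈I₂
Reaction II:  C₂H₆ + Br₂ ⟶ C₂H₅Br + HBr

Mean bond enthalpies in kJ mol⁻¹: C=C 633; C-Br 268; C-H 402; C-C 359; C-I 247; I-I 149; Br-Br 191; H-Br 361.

Reaction I:
  Bonds broken (reactants):
    C-C: 2 × 359 = 718
    C-H: 8 × 402 = 3216
    C=C: 1 × 633 = 633
    I-I: 1 × 149 = 149
    Σ(broken) = 4716 kJ
  Bonds formed (products):
    C-C: 3 × 359 = 1077
    C-H: 8 × 402 = 3216
    C-I: 2 × 247 = 494
    Σ(formed) = 4787 kJ
  ΔH_I = 4716 − 4787 = −71 kJ
Reaction II:
  Bonds broken (reactants):
    Br-Br: 1 × 191 = 191
    C-C: 1 × 359 = 359
    C-H: 6 × 402 = 2412
    Σ(broken) = 2962 kJ
  Bonds formed (products):
    C-Br: 1 × 268 = 268
    C-C: 1 × 359 = 359
    C-H: 5 × 402 = 2010
    H-Br: 1 × 361 = 361
    Σ(formed) = 2998 kJ
  ΔH_II = 2962 − 2998 = −36 kJ
ΔH_I − ΔH_II = −35 kJ, so reaction I has the more negative ΔH; |ΔH_I − ΔH_II| = 35 kJ.

Reaction I, by 35 kJ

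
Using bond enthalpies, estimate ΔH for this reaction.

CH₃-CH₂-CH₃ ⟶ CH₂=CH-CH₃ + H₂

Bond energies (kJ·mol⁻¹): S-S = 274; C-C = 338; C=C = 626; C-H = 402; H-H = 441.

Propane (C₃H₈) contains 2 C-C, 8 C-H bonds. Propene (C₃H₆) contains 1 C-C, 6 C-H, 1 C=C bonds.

ΔH ≈ +75 kJ

Bonds broken (reactants):
  C-C: 2 × 338 = 676
  C-H: 8 × 402 = 3216
  Σ(broken) = 3892 kJ
Bonds formed (products):
  C-C: 1 × 338 = 338
  C-H: 6 × 402 = 2412
  C=C: 1 × 626 = 626
  H-H: 1 × 441 = 441
  Σ(formed) = 3817 kJ
ΔH = Σ(broken) − Σ(formed) = 3892 − 3817 = +75 kJ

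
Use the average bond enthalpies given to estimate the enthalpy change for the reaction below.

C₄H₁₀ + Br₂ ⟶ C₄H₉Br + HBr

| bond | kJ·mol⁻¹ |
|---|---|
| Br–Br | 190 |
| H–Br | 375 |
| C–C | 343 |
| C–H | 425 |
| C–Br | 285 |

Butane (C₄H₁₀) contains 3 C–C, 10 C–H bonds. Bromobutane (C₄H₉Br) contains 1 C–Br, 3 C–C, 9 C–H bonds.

ΔH ≈ −45 kJ

Bonds broken (reactants):
  Br–Br: 1 × 190 = 190
  C–C: 3 × 343 = 1029
  C–H: 10 × 425 = 4250
  Σ(broken) = 5469 kJ
Bonds formed (products):
  C–Br: 1 × 285 = 285
  C–C: 3 × 343 = 1029
  C–H: 9 × 425 = 3825
  H–Br: 1 × 375 = 375
  Σ(formed) = 5514 kJ
ΔH = Σ(broken) − Σ(formed) = 5469 − 5514 = −45 kJ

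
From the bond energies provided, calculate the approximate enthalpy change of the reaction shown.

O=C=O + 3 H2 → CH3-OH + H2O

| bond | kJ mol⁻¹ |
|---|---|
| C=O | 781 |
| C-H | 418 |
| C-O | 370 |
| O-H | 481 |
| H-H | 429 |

Bonds broken (reactants):
  C=O: 2 × 781 = 1562
  H-H: 3 × 429 = 1287
  Σ(broken) = 2849 kJ
Bonds formed (products):
  C-H: 3 × 418 = 1254
  C-O: 1 × 370 = 370
  O-H: 3 × 481 = 1443
  Σ(formed) = 3067 kJ
ΔH = Σ(broken) − Σ(formed) = 2849 − 3067 = −218 kJ

ΔH ≈ −218 kJ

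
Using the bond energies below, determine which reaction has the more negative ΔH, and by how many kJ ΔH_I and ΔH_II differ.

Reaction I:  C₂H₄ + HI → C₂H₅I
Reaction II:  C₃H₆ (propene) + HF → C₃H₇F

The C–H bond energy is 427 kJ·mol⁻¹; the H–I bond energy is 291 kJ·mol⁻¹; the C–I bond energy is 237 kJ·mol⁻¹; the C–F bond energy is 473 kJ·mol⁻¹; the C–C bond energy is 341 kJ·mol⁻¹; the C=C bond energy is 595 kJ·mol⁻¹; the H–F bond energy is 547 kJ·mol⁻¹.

Reaction I, by 20 kJ

Reaction I:
  Bonds broken (reactants):
    C–H: 4 × 427 = 1708
    C=C: 1 × 595 = 595
    H–I: 1 × 291 = 291
    Σ(broken) = 2594 kJ
  Bonds formed (products):
    C–C: 1 × 341 = 341
    C–H: 5 × 427 = 2135
    C–I: 1 × 237 = 237
    Σ(formed) = 2713 kJ
  ΔH_I = 2594 − 2713 = −119 kJ
Reaction II:
  Bonds broken (reactants):
    C–C: 1 × 341 = 341
    C–H: 6 × 427 = 2562
    C=C: 1 × 595 = 595
    H–F: 1 × 547 = 547
    Σ(broken) = 4045 kJ
  Bonds formed (products):
    C–C: 2 × 341 = 682
    C–F: 1 × 473 = 473
    C–H: 7 × 427 = 2989
    Σ(formed) = 4144 kJ
  ΔH_II = 4045 − 4144 = −99 kJ
ΔH_I − ΔH_II = −20 kJ, so reaction I has the more negative ΔH; |ΔH_I − ΔH_II| = 20 kJ.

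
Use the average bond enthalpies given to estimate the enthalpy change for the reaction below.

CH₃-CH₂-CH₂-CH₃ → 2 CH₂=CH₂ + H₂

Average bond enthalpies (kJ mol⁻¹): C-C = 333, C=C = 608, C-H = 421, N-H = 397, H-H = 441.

ΔH ≈ +184 kJ

Bonds broken (reactants):
  C-C: 3 × 333 = 999
  C-H: 10 × 421 = 4210
  Σ(broken) = 5209 kJ
Bonds formed (products):
  C-H: 8 × 421 = 3368
  C=C: 2 × 608 = 1216
  H-H: 1 × 441 = 441
  Σ(formed) = 5025 kJ
ΔH = Σ(broken) − Σ(formed) = 5209 − 5025 = +184 kJ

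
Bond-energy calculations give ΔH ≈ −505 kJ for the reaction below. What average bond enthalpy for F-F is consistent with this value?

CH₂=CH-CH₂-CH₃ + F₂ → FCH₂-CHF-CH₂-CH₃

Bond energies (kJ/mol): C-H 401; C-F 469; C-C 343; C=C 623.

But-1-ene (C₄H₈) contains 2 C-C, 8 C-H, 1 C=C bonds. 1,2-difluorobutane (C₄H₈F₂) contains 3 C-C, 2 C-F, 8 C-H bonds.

D(F-F) ≈ 153 kJ/mol

Let D be the F-F bond energy.
Σ(broken) = 2×343 + 8×401 + 1×623 + 1×D = 4517 + D
Σ(formed) = 3×343 + 2×469 + 8×401 = 5175
ΔH = Σ(broken) − Σ(formed) = (4517 + D) − (5175) = −658 + D
Setting this equal to −505 kJ gives D = 153 kJ/mol.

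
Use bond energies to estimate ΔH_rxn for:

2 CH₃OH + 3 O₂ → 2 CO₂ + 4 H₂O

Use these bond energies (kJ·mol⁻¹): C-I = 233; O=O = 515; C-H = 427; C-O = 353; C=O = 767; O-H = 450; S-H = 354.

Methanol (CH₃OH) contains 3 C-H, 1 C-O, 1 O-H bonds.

Bonds broken (reactants):
  C-H: 6 × 427 = 2562
  C-O: 2 × 353 = 706
  O-H: 2 × 450 = 900
  O=O: 3 × 515 = 1545
  Σ(broken) = 5713 kJ
Bonds formed (products):
  C=O: 4 × 767 = 3068
  O-H: 8 × 450 = 3600
  Σ(formed) = 6668 kJ
ΔH = Σ(broken) − Σ(formed) = 5713 − 6668 = −955 kJ

ΔH ≈ −955 kJ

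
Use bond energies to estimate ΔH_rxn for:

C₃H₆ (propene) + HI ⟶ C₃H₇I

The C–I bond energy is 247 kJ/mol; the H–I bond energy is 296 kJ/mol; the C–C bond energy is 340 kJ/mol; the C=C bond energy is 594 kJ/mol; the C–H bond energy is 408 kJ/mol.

Bonds broken (reactants):
  C–C: 1 × 340 = 340
  C–H: 6 × 408 = 2448
  C=C: 1 × 594 = 594
  H–I: 1 × 296 = 296
  Σ(broken) = 3678 kJ
Bonds formed (products):
  C–C: 2 × 340 = 680
  C–H: 7 × 408 = 2856
  C–I: 1 × 247 = 247
  Σ(formed) = 3783 kJ
ΔH = Σ(broken) − Σ(formed) = 3678 − 3783 = −105 kJ

ΔH ≈ −105 kJ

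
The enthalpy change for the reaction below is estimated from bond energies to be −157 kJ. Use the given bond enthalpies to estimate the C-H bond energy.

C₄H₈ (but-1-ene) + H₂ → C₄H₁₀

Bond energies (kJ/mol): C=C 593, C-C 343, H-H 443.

D(C-H) ≈ 425 kJ/mol

Let D be the C-H bond energy.
Σ(broken) = 2×343 + 8×D + 1×593 + 1×443 = 1722 + 8D
Σ(formed) = 3×343 + 10×D = 1029 + 10D
ΔH = Σ(broken) − Σ(formed) = (1722 + 8D) − (1029 + 10D) = +693 − 2D
Setting this equal to −157 kJ gives 2D = 850, so D = 425 kJ/mol.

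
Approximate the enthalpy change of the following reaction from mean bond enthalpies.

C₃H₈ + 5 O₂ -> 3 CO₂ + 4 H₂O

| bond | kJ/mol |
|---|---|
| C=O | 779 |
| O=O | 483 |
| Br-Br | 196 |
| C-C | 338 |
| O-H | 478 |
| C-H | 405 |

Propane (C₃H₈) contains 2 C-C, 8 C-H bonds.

ΔH ≈ −2167 kJ

Bonds broken (reactants):
  C-C: 2 × 338 = 676
  C-H: 8 × 405 = 3240
  O=O: 5 × 483 = 2415
  Σ(broken) = 6331 kJ
Bonds formed (products):
  C=O: 6 × 779 = 4674
  O-H: 8 × 478 = 3824
  Σ(formed) = 8498 kJ
ΔH = Σ(broken) − Σ(formed) = 6331 − 8498 = −2167 kJ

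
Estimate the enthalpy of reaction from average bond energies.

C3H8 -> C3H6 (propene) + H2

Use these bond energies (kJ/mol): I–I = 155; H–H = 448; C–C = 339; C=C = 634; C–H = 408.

Bonds broken (reactants):
  C–C: 2 × 339 = 678
  C–H: 8 × 408 = 3264
  Σ(broken) = 3942 kJ
Bonds formed (products):
  C–C: 1 × 339 = 339
  C–H: 6 × 408 = 2448
  C=C: 1 × 634 = 634
  H–H: 1 × 448 = 448
  Σ(formed) = 3869 kJ
ΔH = Σ(broken) − Σ(formed) = 3942 − 3869 = +73 kJ

ΔH ≈ +73 kJ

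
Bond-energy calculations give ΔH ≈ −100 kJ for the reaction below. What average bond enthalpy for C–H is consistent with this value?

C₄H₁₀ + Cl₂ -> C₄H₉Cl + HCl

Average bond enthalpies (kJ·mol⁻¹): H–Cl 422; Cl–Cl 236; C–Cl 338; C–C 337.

D(C–H) ≈ 424 kJ/mol

Let D be the C–H bond energy.
Σ(broken) = 3×337 + 10×D + 1×236 = 1247 + 10D
Σ(formed) = 3×337 + 1×338 + 9×D + 1×422 = 1771 + 9D
ΔH = Σ(broken) − Σ(formed) = (1247 + 10D) − (1771 + 9D) = −524 + D
Setting this equal to −100 kJ gives D = 424 kJ/mol.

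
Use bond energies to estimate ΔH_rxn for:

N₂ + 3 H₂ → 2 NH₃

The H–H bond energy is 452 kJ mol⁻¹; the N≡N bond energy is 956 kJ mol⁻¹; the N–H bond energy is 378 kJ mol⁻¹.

ΔH ≈ +44 kJ

Bonds broken (reactants):
  H–H: 3 × 452 = 1356
  N≡N: 1 × 956 = 956
  Σ(broken) = 2312 kJ
Bonds formed (products):
  N–H: 6 × 378 = 2268
  Σ(formed) = 2268 kJ
ΔH = Σ(broken) − Σ(formed) = 2312 − 2268 = +44 kJ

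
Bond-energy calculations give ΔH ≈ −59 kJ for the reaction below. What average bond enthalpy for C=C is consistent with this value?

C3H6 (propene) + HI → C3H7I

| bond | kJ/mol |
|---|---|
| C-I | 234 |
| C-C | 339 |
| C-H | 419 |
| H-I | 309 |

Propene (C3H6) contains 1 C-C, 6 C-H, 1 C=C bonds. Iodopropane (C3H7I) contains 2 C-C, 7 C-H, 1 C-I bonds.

Let D be the C=C bond energy.
Σ(broken) = 1×339 + 6×419 + 1×D + 1×309 = 3162 + D
Σ(formed) = 2×339 + 7×419 + 1×234 = 3845
ΔH = Σ(broken) − Σ(formed) = (3162 + D) − (3845) = −683 + D
Setting this equal to −59 kJ gives D = 624 kJ/mol.

D(C=C) ≈ 624 kJ/mol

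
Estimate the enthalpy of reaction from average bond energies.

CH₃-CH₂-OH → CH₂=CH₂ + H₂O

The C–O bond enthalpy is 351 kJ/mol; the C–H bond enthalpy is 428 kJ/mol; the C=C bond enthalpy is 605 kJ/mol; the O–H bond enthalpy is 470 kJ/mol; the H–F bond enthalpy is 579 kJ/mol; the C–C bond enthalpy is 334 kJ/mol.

ΔH ≈ +38 kJ

Bonds broken (reactants):
  C–C: 1 × 334 = 334
  C–H: 5 × 428 = 2140
  C–O: 1 × 351 = 351
  O–H: 1 × 470 = 470
  Σ(broken) = 3295 kJ
Bonds formed (products):
  C–H: 4 × 428 = 1712
  C=C: 1 × 605 = 605
  O–H: 2 × 470 = 940
  Σ(formed) = 3257 kJ
ΔH = Σ(broken) − Σ(formed) = 3295 − 3257 = +38 kJ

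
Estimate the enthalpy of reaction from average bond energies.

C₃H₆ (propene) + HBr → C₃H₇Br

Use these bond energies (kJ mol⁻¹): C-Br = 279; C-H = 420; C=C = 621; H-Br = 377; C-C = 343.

Bonds broken (reactants):
  C-C: 1 × 343 = 343
  C-H: 6 × 420 = 2520
  C=C: 1 × 621 = 621
  H-Br: 1 × 377 = 377
  Σ(broken) = 3861 kJ
Bonds formed (products):
  C-Br: 1 × 279 = 279
  C-C: 2 × 343 = 686
  C-H: 7 × 420 = 2940
  Σ(formed) = 3905 kJ
ΔH = Σ(broken) − Σ(formed) = 3861 − 3905 = −44 kJ

ΔH ≈ −44 kJ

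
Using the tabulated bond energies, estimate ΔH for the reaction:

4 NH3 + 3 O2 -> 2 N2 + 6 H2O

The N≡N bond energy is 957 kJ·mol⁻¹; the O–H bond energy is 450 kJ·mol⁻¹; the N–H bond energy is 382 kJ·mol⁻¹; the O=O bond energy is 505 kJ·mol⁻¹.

Bonds broken (reactants):
  N–H: 12 × 382 = 4584
  O=O: 3 × 505 = 1515
  Σ(broken) = 6099 kJ
Bonds formed (products):
  N≡N: 2 × 957 = 1914
  O–H: 12 × 450 = 5400
  Σ(formed) = 7314 kJ
ΔH = Σ(broken) − Σ(formed) = 6099 − 7314 = −1215 kJ

ΔH ≈ −1215 kJ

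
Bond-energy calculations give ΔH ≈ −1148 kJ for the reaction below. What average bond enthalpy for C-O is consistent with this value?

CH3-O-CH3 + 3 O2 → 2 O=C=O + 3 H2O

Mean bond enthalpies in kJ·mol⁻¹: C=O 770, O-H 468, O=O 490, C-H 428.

D(C-O) ≈ 351 kJ/mol

Let D be the C-O bond energy.
Σ(broken) = 6×428 + 2×D + 3×490 = 4038 + 2D
Σ(formed) = 4×770 + 6×468 = 5888
ΔH = Σ(broken) − Σ(formed) = (4038 + 2D) − (5888) = −1850 + 2D
Setting this equal to −1148 kJ gives 2D = 702, so D = 351 kJ/mol.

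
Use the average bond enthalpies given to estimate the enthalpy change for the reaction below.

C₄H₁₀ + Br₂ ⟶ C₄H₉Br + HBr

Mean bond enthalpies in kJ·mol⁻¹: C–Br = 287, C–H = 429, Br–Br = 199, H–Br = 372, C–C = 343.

Bonds broken (reactants):
  Br–Br: 1 × 199 = 199
  C–C: 3 × 343 = 1029
  C–H: 10 × 429 = 4290
  Σ(broken) = 5518 kJ
Bonds formed (products):
  C–Br: 1 × 287 = 287
  C–C: 3 × 343 = 1029
  C–H: 9 × 429 = 3861
  H–Br: 1 × 372 = 372
  Σ(formed) = 5549 kJ
ΔH = Σ(broken) − Σ(formed) = 5518 − 5549 = −31 kJ

ΔH ≈ −31 kJ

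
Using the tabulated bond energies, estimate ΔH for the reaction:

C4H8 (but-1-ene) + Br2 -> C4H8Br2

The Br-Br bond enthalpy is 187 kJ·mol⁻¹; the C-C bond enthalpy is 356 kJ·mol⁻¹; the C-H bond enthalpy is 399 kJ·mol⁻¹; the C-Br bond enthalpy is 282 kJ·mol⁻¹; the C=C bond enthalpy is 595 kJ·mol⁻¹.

ΔH ≈ −138 kJ

Bonds broken (reactants):
  Br-Br: 1 × 187 = 187
  C-C: 2 × 356 = 712
  C-H: 8 × 399 = 3192
  C=C: 1 × 595 = 595
  Σ(broken) = 4686 kJ
Bonds formed (products):
  C-Br: 2 × 282 = 564
  C-C: 3 × 356 = 1068
  C-H: 8 × 399 = 3192
  Σ(formed) = 4824 kJ
ΔH = Σ(broken) − Σ(formed) = 4686 − 4824 = −138 kJ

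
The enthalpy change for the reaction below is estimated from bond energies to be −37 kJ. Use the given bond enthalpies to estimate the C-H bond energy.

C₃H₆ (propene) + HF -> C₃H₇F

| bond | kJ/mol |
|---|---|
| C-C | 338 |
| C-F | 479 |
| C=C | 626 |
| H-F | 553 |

Let D be the C-H bond energy.
Σ(broken) = 1×338 + 6×D + 1×626 + 1×553 = 1517 + 6D
Σ(formed) = 2×338 + 1×479 + 7×D = 1155 + 7D
ΔH = Σ(broken) − Σ(formed) = (1517 + 6D) − (1155 + 7D) = +362 − D
Setting this equal to −37 kJ gives D = 399 kJ/mol.

D(C-H) ≈ 399 kJ/mol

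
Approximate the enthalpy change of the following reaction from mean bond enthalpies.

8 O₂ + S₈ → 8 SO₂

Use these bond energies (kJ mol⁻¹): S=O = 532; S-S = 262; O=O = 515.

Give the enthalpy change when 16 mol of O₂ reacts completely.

Bonds broken (reactants):
  O=O: 8 × 515 = 4120
  S-S: 8 × 262 = 2096
  Σ(broken) = 6216 kJ
Bonds formed (products):
  S=O: 16 × 532 = 8512
  Σ(formed) = 8512 kJ
ΔH = Σ(broken) − Σ(formed) = 6216 − 8512 = −2296 kJ
For 2× the reaction as written: 2 × (−2296) = −4592 kJ

ΔH = −4592 kJ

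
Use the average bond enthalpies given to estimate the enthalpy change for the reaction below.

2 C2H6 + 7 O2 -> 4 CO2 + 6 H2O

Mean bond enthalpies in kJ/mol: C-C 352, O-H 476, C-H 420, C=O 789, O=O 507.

Bonds broken (reactants):
  C-C: 2 × 352 = 704
  C-H: 12 × 420 = 5040
  O=O: 7 × 507 = 3549
  Σ(broken) = 9293 kJ
Bonds formed (products):
  C=O: 8 × 789 = 6312
  O-H: 12 × 476 = 5712
  Σ(formed) = 12024 kJ
ΔH = Σ(broken) − Σ(formed) = 9293 − 12024 = −2731 kJ

ΔH ≈ −2731 kJ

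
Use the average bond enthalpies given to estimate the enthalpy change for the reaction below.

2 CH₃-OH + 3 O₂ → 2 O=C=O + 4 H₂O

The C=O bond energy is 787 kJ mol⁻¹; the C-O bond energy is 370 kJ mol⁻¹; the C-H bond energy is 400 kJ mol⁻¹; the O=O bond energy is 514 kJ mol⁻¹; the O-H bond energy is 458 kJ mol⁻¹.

Bonds broken (reactants):
  C-H: 6 × 400 = 2400
  C-O: 2 × 370 = 740
  O-H: 2 × 458 = 916
  O=O: 3 × 514 = 1542
  Σ(broken) = 5598 kJ
Bonds formed (products):
  C=O: 4 × 787 = 3148
  O-H: 8 × 458 = 3664
  Σ(formed) = 6812 kJ
ΔH = Σ(broken) − Σ(formed) = 5598 − 6812 = −1214 kJ

ΔH ≈ −1214 kJ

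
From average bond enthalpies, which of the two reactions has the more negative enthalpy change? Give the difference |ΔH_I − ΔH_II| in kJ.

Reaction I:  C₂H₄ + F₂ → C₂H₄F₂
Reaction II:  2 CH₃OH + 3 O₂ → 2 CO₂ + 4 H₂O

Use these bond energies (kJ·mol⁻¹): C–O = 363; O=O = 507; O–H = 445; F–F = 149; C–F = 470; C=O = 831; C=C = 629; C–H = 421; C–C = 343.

Reaction II, by 716 kJ

Reaction I:
  Bonds broken (reactants):
    C–H: 4 × 421 = 1684
    C=C: 1 × 629 = 629
    F–F: 1 × 149 = 149
    Σ(broken) = 2462 kJ
  Bonds formed (products):
    C–C: 1 × 343 = 343
    C–F: 2 × 470 = 940
    C–H: 4 × 421 = 1684
    Σ(formed) = 2967 kJ
  ΔH_I = 2462 − 2967 = −505 kJ
Reaction II:
  Bonds broken (reactants):
    C–H: 6 × 421 = 2526
    C–O: 2 × 363 = 726
    O–H: 2 × 445 = 890
    O=O: 3 × 507 = 1521
    Σ(broken) = 5663 kJ
  Bonds formed (products):
    C=O: 4 × 831 = 3324
    O–H: 8 × 445 = 3560
    Σ(formed) = 6884 kJ
  ΔH_II = 5663 − 6884 = −1221 kJ
ΔH_I − ΔH_II = +716 kJ, so reaction II has the more negative ΔH; |ΔH_I − ΔH_II| = 716 kJ.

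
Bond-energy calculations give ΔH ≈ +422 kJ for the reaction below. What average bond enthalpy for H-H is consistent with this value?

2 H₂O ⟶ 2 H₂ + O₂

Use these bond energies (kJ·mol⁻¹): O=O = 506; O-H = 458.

D(H-H) ≈ 452 kJ/mol

Let D be the H-H bond energy.
Σ(broken) = 4×458 = 1832
Σ(formed) = 2×D + 1×506 = 506 + 2D
ΔH = Σ(broken) − Σ(formed) = (1832) − (506 + 2D) = +1326 − 2D
Setting this equal to +422 kJ gives 2D = 904, so D = 452 kJ/mol.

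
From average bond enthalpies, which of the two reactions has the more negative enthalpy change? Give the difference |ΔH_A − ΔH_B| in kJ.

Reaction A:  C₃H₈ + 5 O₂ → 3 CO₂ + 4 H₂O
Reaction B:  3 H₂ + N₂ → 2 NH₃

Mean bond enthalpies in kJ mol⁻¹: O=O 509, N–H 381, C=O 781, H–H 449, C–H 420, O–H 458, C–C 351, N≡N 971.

Reaction A:
  Bonds broken (reactants):
    C–C: 2 × 351 = 702
    C–H: 8 × 420 = 3360
    O=O: 5 × 509 = 2545
    Σ(broken) = 6607 kJ
  Bonds formed (products):
    C=O: 6 × 781 = 4686
    O–H: 8 × 458 = 3664
    Σ(formed) = 8350 kJ
  ΔH_A = 6607 − 8350 = −1743 kJ
Reaction B:
  Bonds broken (reactants):
    H–H: 3 × 449 = 1347
    N≡N: 1 × 971 = 971
    Σ(broken) = 2318 kJ
  Bonds formed (products):
    N–H: 6 × 381 = 2286
    Σ(formed) = 2286 kJ
  ΔH_B = 2318 − 2286 = +32 kJ
ΔH_A − ΔH_B = −1775 kJ, so reaction A has the more negative ΔH; |ΔH_A − ΔH_B| = 1775 kJ.

Reaction A, by 1775 kJ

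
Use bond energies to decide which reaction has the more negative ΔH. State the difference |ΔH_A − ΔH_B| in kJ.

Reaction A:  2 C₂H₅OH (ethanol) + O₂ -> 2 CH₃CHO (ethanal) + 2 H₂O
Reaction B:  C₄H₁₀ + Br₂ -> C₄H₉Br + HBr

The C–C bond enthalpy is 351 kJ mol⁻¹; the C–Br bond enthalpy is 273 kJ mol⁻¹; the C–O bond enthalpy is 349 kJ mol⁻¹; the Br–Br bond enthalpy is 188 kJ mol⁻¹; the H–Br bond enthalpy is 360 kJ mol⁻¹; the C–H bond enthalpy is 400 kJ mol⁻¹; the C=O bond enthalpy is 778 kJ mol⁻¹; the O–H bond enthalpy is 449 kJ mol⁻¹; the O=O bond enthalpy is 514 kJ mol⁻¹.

Reaction A, by 397 kJ

Reaction A:
  Bonds broken (reactants):
    C–C: 2 × 351 = 702
    C–H: 10 × 400 = 4000
    C–O: 2 × 349 = 698
    O–H: 2 × 449 = 898
    O=O: 1 × 514 = 514
    Σ(broken) = 6812 kJ
  Bonds formed (products):
    C–C: 2 × 351 = 702
    C–H: 8 × 400 = 3200
    C=O: 2 × 778 = 1556
    O–H: 4 × 449 = 1796
    Σ(formed) = 7254 kJ
  ΔH_A = 6812 − 7254 = −442 kJ
Reaction B:
  Bonds broken (reactants):
    Br–Br: 1 × 188 = 188
    C–C: 3 × 351 = 1053
    C–H: 10 × 400 = 4000
    Σ(broken) = 5241 kJ
  Bonds formed (products):
    C–Br: 1 × 273 = 273
    C–C: 3 × 351 = 1053
    C–H: 9 × 400 = 3600
    H–Br: 1 × 360 = 360
    Σ(formed) = 5286 kJ
  ΔH_B = 5241 − 5286 = −45 kJ
ΔH_A − ΔH_B = −397 kJ, so reaction A has the more negative ΔH; |ΔH_A − ΔH_B| = 397 kJ.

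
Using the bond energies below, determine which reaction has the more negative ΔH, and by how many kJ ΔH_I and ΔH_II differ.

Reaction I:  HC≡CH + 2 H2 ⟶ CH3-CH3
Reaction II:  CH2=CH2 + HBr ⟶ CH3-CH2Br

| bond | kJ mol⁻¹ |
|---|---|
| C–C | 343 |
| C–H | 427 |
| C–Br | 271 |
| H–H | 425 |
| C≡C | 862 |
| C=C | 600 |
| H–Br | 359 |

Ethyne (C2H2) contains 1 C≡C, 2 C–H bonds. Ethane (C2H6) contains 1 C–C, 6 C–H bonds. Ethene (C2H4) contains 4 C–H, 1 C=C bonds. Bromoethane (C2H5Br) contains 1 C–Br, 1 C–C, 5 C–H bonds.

Reaction I:
  Bonds broken (reactants):
    C≡C: 1 × 862 = 862
    C–H: 2 × 427 = 854
    H–H: 2 × 425 = 850
    Σ(broken) = 2566 kJ
  Bonds formed (products):
    C–C: 1 × 343 = 343
    C–H: 6 × 427 = 2562
    Σ(formed) = 2905 kJ
  ΔH_I = 2566 − 2905 = −339 kJ
Reaction II:
  Bonds broken (reactants):
    C–H: 4 × 427 = 1708
    C=C: 1 × 600 = 600
    H–Br: 1 × 359 = 359
    Σ(broken) = 2667 kJ
  Bonds formed (products):
    C–Br: 1 × 271 = 271
    C–C: 1 × 343 = 343
    C–H: 5 × 427 = 2135
    Σ(formed) = 2749 kJ
  ΔH_II = 2667 − 2749 = −82 kJ
ΔH_I − ΔH_II = −257 kJ, so reaction I has the more negative ΔH; |ΔH_I − ΔH_II| = 257 kJ.

Reaction I, by 257 kJ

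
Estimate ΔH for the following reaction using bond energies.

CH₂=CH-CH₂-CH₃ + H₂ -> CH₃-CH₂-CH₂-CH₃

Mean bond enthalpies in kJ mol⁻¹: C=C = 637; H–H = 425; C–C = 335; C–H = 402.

Bonds broken (reactants):
  C–C: 2 × 335 = 670
  C–H: 8 × 402 = 3216
  C=C: 1 × 637 = 637
  H–H: 1 × 425 = 425
  Σ(broken) = 4948 kJ
Bonds formed (products):
  C–C: 3 × 335 = 1005
  C–H: 10 × 402 = 4020
  Σ(formed) = 5025 kJ
ΔH = Σ(broken) − Σ(formed) = 4948 − 5025 = −77 kJ

ΔH ≈ −77 kJ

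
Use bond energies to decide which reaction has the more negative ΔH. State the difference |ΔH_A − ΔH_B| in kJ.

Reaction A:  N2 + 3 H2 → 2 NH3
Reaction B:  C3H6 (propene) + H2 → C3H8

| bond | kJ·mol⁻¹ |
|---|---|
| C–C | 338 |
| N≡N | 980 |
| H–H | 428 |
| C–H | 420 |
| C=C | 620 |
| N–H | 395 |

Reaction A:
  Bonds broken (reactants):
    H–H: 3 × 428 = 1284
    N≡N: 1 × 980 = 980
    Σ(broken) = 2264 kJ
  Bonds formed (products):
    N–H: 6 × 395 = 2370
    Σ(formed) = 2370 kJ
  ΔH_A = 2264 − 2370 = −106 kJ
Reaction B:
  Bonds broken (reactants):
    C–C: 1 × 338 = 338
    C–H: 6 × 420 = 2520
    C=C: 1 × 620 = 620
    H–H: 1 × 428 = 428
    Σ(broken) = 3906 kJ
  Bonds formed (products):
    C–C: 2 × 338 = 676
    C–H: 8 × 420 = 3360
    Σ(formed) = 4036 kJ
  ΔH_B = 3906 − 4036 = −130 kJ
ΔH_A − ΔH_B = +24 kJ, so reaction B has the more negative ΔH; |ΔH_A − ΔH_B| = 24 kJ.

Reaction B, by 24 kJ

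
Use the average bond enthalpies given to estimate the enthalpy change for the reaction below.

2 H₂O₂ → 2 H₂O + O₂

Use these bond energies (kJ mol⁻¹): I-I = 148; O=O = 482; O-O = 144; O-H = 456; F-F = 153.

ΔH ≈ −194 kJ

Bonds broken (reactants):
  O-H: 4 × 456 = 1824
  O-O: 2 × 144 = 288
  Σ(broken) = 2112 kJ
Bonds formed (products):
  O-H: 4 × 456 = 1824
  O=O: 1 × 482 = 482
  Σ(formed) = 2306 kJ
ΔH = Σ(broken) − Σ(formed) = 2112 − 2306 = −194 kJ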